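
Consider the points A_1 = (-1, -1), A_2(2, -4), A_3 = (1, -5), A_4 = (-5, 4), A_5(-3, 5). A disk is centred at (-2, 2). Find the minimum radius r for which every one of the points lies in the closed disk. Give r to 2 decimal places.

The required radius is the distance from (-2, 2) to the farthest point.
Squared distances: 10, 52, 58, 13, 10.
Maximum is 58, attained at A_3.
r = √58 ≈ 7.62.

7.62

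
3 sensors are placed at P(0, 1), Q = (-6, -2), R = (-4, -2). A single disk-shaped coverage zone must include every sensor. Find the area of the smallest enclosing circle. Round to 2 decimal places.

35.34

Side lengths²: PQ² = 45, PR² = 25, QR² = 4.
Since PQ² = 45 ≥ 25 + 4 = 29, the angle opposite PQ is not acute, so the smallest enclosing circle has PQ as diameter.
Centre = midpoint of PQ = (-3, -0.5), r² = 45/4 = 11.25.
Area = π·r² = π·11.25 ≈ 35.34.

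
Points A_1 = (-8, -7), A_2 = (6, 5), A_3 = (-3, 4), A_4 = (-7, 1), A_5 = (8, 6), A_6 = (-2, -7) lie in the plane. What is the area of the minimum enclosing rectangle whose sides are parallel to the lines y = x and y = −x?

188.5

In coordinates u = x + y, v = x − y the rectangle is axis-aligned; the map (x,y)→(u,v) scales areas by 2.
u-values: -15, 11, 1, -6, 14, -9; range = 14 − (-15) = 29.
v-values: -1, 1, -7, -8, 2, 5; range = 5 − (-8) = 13.
Area = (29 × 13) / 2 = 188.5.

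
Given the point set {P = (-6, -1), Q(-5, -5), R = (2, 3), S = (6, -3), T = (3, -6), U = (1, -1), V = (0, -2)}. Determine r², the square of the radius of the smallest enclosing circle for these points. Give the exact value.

37

A smallest enclosing disk is always determined by at most three of the input points on its boundary.
The farthest pair is P–S with squared distance 148. The circle on this segment as diameter has centre (0, -2) and r² = 148/4 = 37.
Check Q: distance² to centre = 34 ≤ 37, so it lies inside.
All remaining points lie in this disk, and no smaller disk contains both endpoints, so this is the minimum enclosing circle.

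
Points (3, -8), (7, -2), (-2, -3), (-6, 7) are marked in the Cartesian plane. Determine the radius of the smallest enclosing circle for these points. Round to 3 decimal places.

8.746

By Welzl's lemma the MEC is supported by two points (diametrically opposite) or three points (on a circumcircle).
The farthest pair is (3, -8)–(-6, 7) with squared distance 306. The circle on this segment as diameter has centre (-1.5, -0.5) and r² = 306/4 = 76.5.
Check (7, -2): distance² to centre = 74.5 ≤ 76.5, so it lies inside.
All remaining points lie in this disk, and no smaller disk contains both endpoints, so this is the minimum enclosing circle.
r = √(76.5) ≈ 8.746.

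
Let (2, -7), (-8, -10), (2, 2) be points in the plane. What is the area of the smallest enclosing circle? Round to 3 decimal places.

191.637

Call the three points A, B, C in the order given.
Side lengths²: AB² = 109, AC² = 81, BC² = 244.
Since BC² = 244 ≥ 109 + 81 = 190, the angle opposite BC is not acute, so the smallest enclosing circle has BC as diameter.
Centre = midpoint of BC = (-3, -4), r² = 244/4 = 61.
Area = π·r² = π·61 ≈ 191.637.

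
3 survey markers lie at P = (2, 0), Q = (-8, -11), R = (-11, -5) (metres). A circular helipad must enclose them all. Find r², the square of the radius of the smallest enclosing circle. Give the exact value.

Side lengths²: PQ² = 221, PR² = 194, QR² = 45.
Since PQ² = 221 < 194 + 45 = 239, the triangle is acute, so the smallest enclosing circle is the circumcircle.
Circumcentre = (-219/62, -311/62), r² = 107185/1922.

107185/1922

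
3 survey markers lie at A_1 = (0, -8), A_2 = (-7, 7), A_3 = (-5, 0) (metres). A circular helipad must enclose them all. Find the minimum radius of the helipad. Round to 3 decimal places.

Side lengths²: A_1A_2² = 274, A_1A_3² = 89, A_2A_3² = 53.
Since A_1A_2² = 274 ≥ 89 + 53 = 142, the angle opposite A_1A_2 is not acute, so the smallest enclosing circle has A_1A_2 as diameter.
Centre = midpoint of A_1A_2 = (-3.5, -0.5), r² = 274/4 = 68.5.
r = √(68.5) ≈ 8.276.

8.276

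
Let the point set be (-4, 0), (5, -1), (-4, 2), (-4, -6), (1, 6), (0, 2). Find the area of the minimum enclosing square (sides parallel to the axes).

The bounding box has width 9 and height 12.
An axis-aligned square enclosing the set must have side ≥ max(width, height).
So the minimum side is max(9, 12) = 12.
Area = 12² = 144.

144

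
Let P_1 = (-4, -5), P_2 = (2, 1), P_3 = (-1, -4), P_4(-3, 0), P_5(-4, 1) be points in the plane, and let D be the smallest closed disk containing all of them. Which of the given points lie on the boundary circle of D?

A smallest enclosing disk is always determined by at most three of the input points on its boundary.
The farthest pair is P_1–P_2 with squared distance 72. The circle on this segment as diameter has centre (-1, -2) and r² = 72/4 = 18.
Check P_3: distance² to centre = 4 ≤ 18, so it lies inside.
All remaining points lie in this disk, and no smaller disk contains both endpoints, so this is the minimum enclosing circle.
The points at distance exactly r from the centre are P_1, P_2, P_5 — 3 points.

P_1, P_2, P_5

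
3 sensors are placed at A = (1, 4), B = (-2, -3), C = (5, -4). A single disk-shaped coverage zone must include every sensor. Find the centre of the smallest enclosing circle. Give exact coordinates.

Side lengths²: AB² = 58, AC² = 80, BC² = 50.
Since AC² = 80 < 58 + 50 = 108, the triangle is acute, so the smallest enclosing circle is the circumcircle.
Circumcentre = (25/13, -7/13), r² = 3625/169.
Centre = (25/13, -7/13).

(25/13, -7/13)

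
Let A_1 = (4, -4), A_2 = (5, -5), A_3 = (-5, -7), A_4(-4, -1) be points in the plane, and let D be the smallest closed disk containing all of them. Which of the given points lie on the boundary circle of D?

A_2, A_3, A_4

By Welzl's lemma the MEC is supported by two points (diametrically opposite) or three points (on a circumcircle).
The minimum enclosing circle is determined by three boundary points: A_2, A_3, A_4.
Their circumcentre is (-15/58, -273/58) with r² = 46657/1682.
The farthest remaining point A_1 is at distance² 31345/1682 ≤ 46657/1682.
The points at distance exactly r from the centre are A_2, A_3, A_4 — 3 points.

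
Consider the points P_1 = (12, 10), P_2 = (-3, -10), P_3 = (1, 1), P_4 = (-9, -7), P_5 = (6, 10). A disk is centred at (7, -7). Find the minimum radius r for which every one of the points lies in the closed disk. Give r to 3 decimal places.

17.720

The required radius is the distance from (7, -7) to the farthest point.
Squared distances: 314, 109, 100, 256, 290.
Maximum is 314, attained at P_1.
r = √314 ≈ 17.720.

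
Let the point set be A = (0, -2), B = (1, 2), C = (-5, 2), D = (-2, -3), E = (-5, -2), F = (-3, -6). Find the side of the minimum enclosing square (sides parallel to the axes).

8

The bounding box has width 6 and height 8.
An axis-aligned square enclosing the set must have side ≥ max(width, height).
So the minimum side is max(6, 8) = 8.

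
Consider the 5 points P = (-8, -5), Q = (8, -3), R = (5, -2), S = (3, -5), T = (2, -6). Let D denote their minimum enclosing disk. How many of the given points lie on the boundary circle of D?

2

A smallest enclosing disk is always determined by at most three of the input points on its boundary.
The farthest pair is P–Q with squared distance 260. The circle on this segment as diameter has centre (0, -4) and r² = 260/4 = 65.
Check R: distance² to centre = 29 ≤ 65, so it lies inside.
All remaining points lie in this disk, and no smaller disk contains both endpoints, so this is the minimum enclosing circle.
The points at distance exactly r from the centre are P, Q — 2 points.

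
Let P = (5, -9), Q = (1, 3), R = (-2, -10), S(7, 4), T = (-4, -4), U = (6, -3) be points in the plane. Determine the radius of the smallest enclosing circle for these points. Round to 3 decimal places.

8.322

A smallest enclosing disk is always determined by at most three of the input points on its boundary.
The farthest pair is R–S with squared distance 277. The circle on this segment as diameter has centre (2.5, -3) and r² = 277/4 = 69.25.
Check P: distance² to centre = 42.25 ≤ 69.25, so it lies inside.
All remaining points lie in this disk, and no smaller disk contains both endpoints, so this is the minimum enclosing circle.
r = √(69.25) ≈ 8.322.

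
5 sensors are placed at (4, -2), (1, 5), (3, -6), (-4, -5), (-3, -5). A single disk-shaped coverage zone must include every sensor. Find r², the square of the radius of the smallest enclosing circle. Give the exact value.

625/18

The minimum enclosing circle is determined by three boundary points: (1, 5), (3, -6), (-4, -5).
Their circumcentre is (1/6, -5/6) with r² = 625/18.
The farthest remaining point (-3, -5) is at distance² 493/18 ≤ 625/18.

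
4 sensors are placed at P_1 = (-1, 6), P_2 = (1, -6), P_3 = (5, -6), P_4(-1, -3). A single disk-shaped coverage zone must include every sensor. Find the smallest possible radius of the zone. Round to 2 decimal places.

6.71

The minimum enclosing circle of a finite set is fixed by two of the points (as a diameter) or three (as a circumcircle).
The farthest pair is P_1–P_3 with squared distance 180. The circle on this segment as diameter has centre (2, 0) and r² = 180/4 = 45.
Check P_2: distance² to centre = 37 ≤ 45, so it lies inside.
All remaining points lie in this disk, and no smaller disk contains both endpoints, so this is the minimum enclosing circle.
r = √45 ≈ 6.71.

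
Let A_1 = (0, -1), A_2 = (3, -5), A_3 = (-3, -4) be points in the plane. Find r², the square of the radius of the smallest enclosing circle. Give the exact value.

Side lengths²: A_1A_2² = 25, A_1A_3² = 18, A_2A_3² = 37.
Since A_2A_3² = 37 < 25 + 18 = 43, the triangle is acute, so the smallest enclosing circle is the circumcircle.
Circumcentre = (1/14, -57/14), r² = 925/98.

925/98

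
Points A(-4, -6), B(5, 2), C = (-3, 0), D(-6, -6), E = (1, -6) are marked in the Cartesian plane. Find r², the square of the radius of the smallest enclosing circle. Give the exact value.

By Welzl's lemma the MEC is supported by two points (diametrically opposite) or three points (on a circumcircle).
The farthest pair is B–D with squared distance 185. The circle on this segment as diameter has centre (-0.5, -2) and r² = 185/4 = 46.25.
Check A: distance² to centre = 28.25 ≤ 46.25, so it lies inside.
All remaining points lie in this disk, and no smaller disk contains both endpoints, so this is the minimum enclosing circle.

46.25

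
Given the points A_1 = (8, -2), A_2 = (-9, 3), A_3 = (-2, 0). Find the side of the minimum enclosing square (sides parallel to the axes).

17

The bounding box has width 17 and height 5.
An axis-aligned square enclosing the set must have side ≥ max(width, height).
So the minimum side is max(17, 5) = 17.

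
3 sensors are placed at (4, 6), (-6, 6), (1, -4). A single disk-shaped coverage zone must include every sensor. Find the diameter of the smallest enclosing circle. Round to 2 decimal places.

12.74

Call the three points A, B, C in the order given.
Side lengths²: AB² = 100, AC² = 109, BC² = 149.
Since BC² = 149 < 109 + 100 = 209, the triangle is acute, so the smallest enclosing circle is the circumcircle.
Circumcentre = (-1, 2.05), r² = 40.6025.
Diameter = 2r = 2√(40.6025) ≈ 12.74.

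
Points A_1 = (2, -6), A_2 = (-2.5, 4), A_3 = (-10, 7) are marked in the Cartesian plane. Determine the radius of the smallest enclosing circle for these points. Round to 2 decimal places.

Side lengths²: A_1A_2² = 120.25, A_1A_3² = 313, A_2A_3² = 65.25.
Since A_1A_3² = 313 ≥ 120.25 + 65.25 = 185.5, the angle opposite A_1A_3 is not acute, so the smallest enclosing circle has A_1A_3 as diameter.
Centre = midpoint of A_1A_3 = (-4, 0.5), r² = 313/4 = 78.25.
r = √(78.25) ≈ 8.85.

8.85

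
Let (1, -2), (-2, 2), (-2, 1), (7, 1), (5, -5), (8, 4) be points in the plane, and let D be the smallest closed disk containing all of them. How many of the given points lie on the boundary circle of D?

The minimum enclosing circle is determined by three boundary points: (-2, 2), (5, -5), (8, 4).
Their circumcentre is (3.5, 0.5) with r² = 32.5.
The farthest remaining point (-2, 1) is at distance² 30.5 ≤ 32.5.
The points at distance exactly r from the centre are (-2, 2), (5, -5), (8, 4) — 3 points.

3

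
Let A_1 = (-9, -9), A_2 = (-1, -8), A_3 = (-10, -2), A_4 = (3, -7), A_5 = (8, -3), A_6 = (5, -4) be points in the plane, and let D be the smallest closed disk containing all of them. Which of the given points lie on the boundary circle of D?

By Welzl's lemma the MEC is supported by two points (diametrically opposite) or three points (on a circumcircle).
The minimum enclosing circle is determined by three boundary points: A_1, A_3, A_5.
Their circumcentre is (-1.1, -4.3) with r² = 84.5.
The farthest remaining point A_6 is at distance² 37.3 ≤ 84.5.
The points at distance exactly r from the centre are A_1, A_3, A_5 — 3 points.

A_1, A_3, A_5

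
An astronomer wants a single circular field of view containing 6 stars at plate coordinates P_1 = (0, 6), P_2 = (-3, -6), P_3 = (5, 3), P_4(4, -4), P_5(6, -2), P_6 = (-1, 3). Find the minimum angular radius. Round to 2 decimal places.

By Welzl's lemma the MEC is supported by two points (diametrically opposite) or three points (on a circumcircle).
The minimum enclosing circle is determined by three boundary points: P_1, P_2, P_5.
Their circumcentre is (-0.125, -0.34375) with r² = 40.2587890625.
The farthest remaining point P_3 is at distance² 37.4462890625 ≤ 40.2587890625.
r = √(40.2587890625) ≈ 6.34.

6.34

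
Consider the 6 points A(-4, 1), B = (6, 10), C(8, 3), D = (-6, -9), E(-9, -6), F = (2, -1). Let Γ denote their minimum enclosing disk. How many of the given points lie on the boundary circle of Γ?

The farthest pair is B–D with squared distance 505. The circle on this segment as diameter has centre (0, 0.5) and r² = 505/4 = 126.25.
Check A: distance² to centre = 16.25 ≤ 126.25, so it lies inside.
All remaining points lie in this disk, and no smaller disk contains both endpoints, so this is the minimum enclosing circle.
The points at distance exactly r from the centre are B, D — 2 points.

2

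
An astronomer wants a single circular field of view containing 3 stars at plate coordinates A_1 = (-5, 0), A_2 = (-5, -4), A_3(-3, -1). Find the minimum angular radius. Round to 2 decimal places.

2.02

Side lengths²: A_1A_2² = 16, A_1A_3² = 5, A_2A_3² = 13.
Since A_1A_2² = 16 < 13 + 5 = 18, the triangle is acute, so the smallest enclosing circle is the circumcircle.
Circumcentre = (-4.75, -2), r² = 4.0625.
r = √(4.0625) ≈ 2.02.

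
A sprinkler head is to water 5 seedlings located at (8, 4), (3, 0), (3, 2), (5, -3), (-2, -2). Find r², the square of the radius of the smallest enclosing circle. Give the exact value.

By Welzl's lemma the MEC is supported by two points (diametrically opposite) or three points (on a circumcircle).
The farthest pair is (8, 4)–(-2, -2) with squared distance 136. The circle on this segment as diameter has centre (3, 1) and r² = 136/4 = 34.
Check (3, 0): distance² to centre = 1 ≤ 34, so it lies inside.
All remaining points lie in this disk, and no smaller disk contains both endpoints, so this is the minimum enclosing circle.

34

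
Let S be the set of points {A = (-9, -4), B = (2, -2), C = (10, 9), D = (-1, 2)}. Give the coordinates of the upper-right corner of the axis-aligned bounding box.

x-range [-9, 10], y-range [-4, 9].
The upper-right corner is (10, 9).

(10, 9)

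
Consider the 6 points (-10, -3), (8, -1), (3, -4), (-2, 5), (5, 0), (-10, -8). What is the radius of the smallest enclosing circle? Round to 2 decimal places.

The minimum enclosing circle of a finite set is fixed by two of the points (as a diameter) or three (as a circumcircle).
The farthest pair is (8, -1)–(-10, -8) with squared distance 373. The circle on this segment as diameter has centre (-1, -4.5) and r² = 373/4 = 93.25.
Check (-10, -3): distance² to centre = 83.25 ≤ 93.25, so it lies inside.
All remaining points lie in this disk, and no smaller disk contains both endpoints, so this is the minimum enclosing circle.
r = √(93.25) ≈ 9.66.

9.66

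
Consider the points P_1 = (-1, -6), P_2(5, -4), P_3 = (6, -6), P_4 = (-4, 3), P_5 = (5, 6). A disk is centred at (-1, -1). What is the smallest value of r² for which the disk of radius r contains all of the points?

The required radius is the distance from (-1, -1) to the farthest point.
Squared distances: 25, 45, 74, 25, 85.
Maximum is 85, attained at P_5.

85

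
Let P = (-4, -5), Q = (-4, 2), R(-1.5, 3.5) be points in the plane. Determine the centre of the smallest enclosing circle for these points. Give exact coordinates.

(-2.75, -0.75)

Side lengths²: PQ² = 49, PR² = 78.5, QR² = 8.5.
Since PR² = 78.5 ≥ 49 + 8.5 = 57.5, the angle opposite PR is not acute, so the smallest enclosing circle has PR as diameter.
Centre = midpoint of PR = (-2.75, -0.75), r² = 78.5/4 = 19.625.
Centre = (-2.75, -0.75).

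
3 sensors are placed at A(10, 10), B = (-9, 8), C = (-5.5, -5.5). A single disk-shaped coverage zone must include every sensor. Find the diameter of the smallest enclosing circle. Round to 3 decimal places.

Side lengths²: AB² = 365, AC² = 480.5, BC² = 194.5.
Since AC² = 480.5 < 365 + 194.5 = 559.5, the triangle is acute, so the smallest enclosing circle is the circumcircle.
Circumcentre = (37/34, 58/17), r² = 141985/1156.
Diameter = 2r = 2√(141985/1156) ≈ 22.165.

22.165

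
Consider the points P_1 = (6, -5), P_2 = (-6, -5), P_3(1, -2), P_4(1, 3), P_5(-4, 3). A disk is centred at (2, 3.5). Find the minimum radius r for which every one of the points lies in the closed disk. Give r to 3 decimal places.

The required radius is the distance from (2, 3.5) to the farthest point.
Squared distances: 88.25, 136.25, 31.25, 1.25, 36.25.
Maximum is 136.25, attained at P_2.
r = √(136.25) ≈ 11.673.

11.673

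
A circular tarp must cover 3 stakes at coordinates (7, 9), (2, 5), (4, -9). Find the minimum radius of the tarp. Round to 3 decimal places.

Call the three points A, B, C in the order given.
Side lengths²: AB² = 41, AC² = 333, BC² = 200.
Since AC² = 333 ≥ 200 + 41 = 241, the angle opposite AC is not acute, so the smallest enclosing circle has AC as diameter.
Centre = midpoint of AC = (5.5, 0), r² = 333/4 = 83.25.
r = √(83.25) ≈ 9.124.

9.124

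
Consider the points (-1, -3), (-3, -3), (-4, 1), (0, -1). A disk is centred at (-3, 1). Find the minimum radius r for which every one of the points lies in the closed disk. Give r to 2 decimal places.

The required radius is the distance from (-3, 1) to the farthest point.
Squared distances: 20, 16, 1, 13.
Maximum is 20, attained at (-1, -3).
r = √20 ≈ 4.47.

4.47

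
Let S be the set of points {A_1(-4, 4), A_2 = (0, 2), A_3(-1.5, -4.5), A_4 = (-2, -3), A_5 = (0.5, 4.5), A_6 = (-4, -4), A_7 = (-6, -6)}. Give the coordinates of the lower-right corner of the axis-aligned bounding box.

(0.5, -6)

x-range [-6, 0.5], y-range [-6, 4.5].
The lower-right corner is (0.5, -6).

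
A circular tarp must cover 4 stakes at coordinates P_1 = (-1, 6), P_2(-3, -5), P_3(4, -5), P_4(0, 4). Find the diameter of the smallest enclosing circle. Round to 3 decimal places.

By Welzl's lemma the MEC is supported by two points (diametrically opposite) or three points (on a circumcircle).
The minimum enclosing circle is determined by three boundary points: P_1, P_2, P_3.
Their circumcentre is (0.5, 1/22) with r² = 9125/242.
The farthest remaining point P_4 is at distance² 3845/242 ≤ 9125/242.
Diameter = 2r = 2√(9125/242) ≈ 12.281.

12.281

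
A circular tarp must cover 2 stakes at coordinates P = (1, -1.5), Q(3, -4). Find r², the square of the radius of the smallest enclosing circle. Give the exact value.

The smallest circle enclosing two points has them as diameter endpoints.
Centre = midpoint = (2, -2.75); r² = |PQ|²/4 = 10.25/4 = 2.5625.

2.5625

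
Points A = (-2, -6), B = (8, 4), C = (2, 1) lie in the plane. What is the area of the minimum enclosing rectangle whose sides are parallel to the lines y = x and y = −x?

In coordinates u = x + y, v = x − y the rectangle is axis-aligned; the map (x,y)→(u,v) scales areas by 2.
u-values: -8, 12, 3; range = 12 − (-8) = 20.
v-values: 4, 4, 1; range = 4 − 1 = 3.
Area = (20 × 3) / 2 = 30.

30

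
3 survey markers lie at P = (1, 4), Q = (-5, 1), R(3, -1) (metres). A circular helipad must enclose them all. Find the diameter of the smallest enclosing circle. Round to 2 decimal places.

8.27

Side lengths²: PQ² = 45, PR² = 29, QR² = 68.
Since QR² = 68 < 45 + 29 = 74, the triangle is acute, so the smallest enclosing circle is the circumcircle.
Circumcentre = (-11/12, 1/3), r² = 2465/144.
Diameter = 2r = 2√(2465/144) ≈ 8.27.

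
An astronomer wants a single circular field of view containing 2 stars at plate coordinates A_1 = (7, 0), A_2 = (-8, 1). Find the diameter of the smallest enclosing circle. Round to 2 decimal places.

15.03

The smallest circle enclosing two points has them as diameter endpoints.
Centre = midpoint = (-0.5, 0.5); r² = |A_1A_2|²/4 = 226/4 = 56.5.
Diameter = 2r = 2√(56.5) ≈ 15.03.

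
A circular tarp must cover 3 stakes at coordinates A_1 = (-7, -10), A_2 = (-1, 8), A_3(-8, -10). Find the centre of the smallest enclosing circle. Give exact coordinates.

Side lengths²: A_1A_2² = 360, A_1A_3² = 1, A_2A_3² = 373.
Since A_2A_3² = 373 ≥ 360 + 1 = 361, the angle opposite A_2A_3 is not acute, so the smallest enclosing circle has A_2A_3 as diameter.
Centre = midpoint of A_2A_3 = (-4.5, -1), r² = 373/4 = 93.25.
Centre = (-4.5, -1).

(-4.5, -1)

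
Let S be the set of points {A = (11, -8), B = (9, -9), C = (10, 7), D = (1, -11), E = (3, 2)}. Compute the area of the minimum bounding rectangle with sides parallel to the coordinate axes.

x ranges over [1, 11], width 10.
y ranges over [-11, 7], height 18.
Area = 10 × 18 = 180.

180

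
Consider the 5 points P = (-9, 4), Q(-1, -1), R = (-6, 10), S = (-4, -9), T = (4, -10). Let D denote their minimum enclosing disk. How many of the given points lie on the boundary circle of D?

2

A smallest enclosing disk is always determined by at most three of the input points on its boundary.
The farthest pair is R–T with squared distance 500. The circle on this segment as diameter has centre (-1, 0) and r² = 500/4 = 125.
Check P: distance² to centre = 80 ≤ 125, so it lies inside.
All remaining points lie in this disk, and no smaller disk contains both endpoints, so this is the minimum enclosing circle.
The points at distance exactly r from the centre are R, T — 2 points.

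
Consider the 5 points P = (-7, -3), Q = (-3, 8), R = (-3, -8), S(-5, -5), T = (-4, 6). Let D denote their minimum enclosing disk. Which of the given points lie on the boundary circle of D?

The minimum enclosing circle of a finite set is fixed by two of the points (as a diameter) or three (as a circumcircle).
The farthest pair is Q–R with squared distance 256. The circle on this segment as diameter has centre (-3, 0) and r² = 256/4 = 64.
Check P: distance² to centre = 25 ≤ 64, so it lies inside.
All remaining points lie in this disk, and no smaller disk contains both endpoints, so this is the minimum enclosing circle.
The points at distance exactly r from the centre are Q, R — 2 points.

Q, R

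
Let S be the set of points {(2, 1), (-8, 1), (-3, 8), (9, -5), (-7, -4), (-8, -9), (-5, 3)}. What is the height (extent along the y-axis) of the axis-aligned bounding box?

17

max y = 8, min y = -9, so height = 17.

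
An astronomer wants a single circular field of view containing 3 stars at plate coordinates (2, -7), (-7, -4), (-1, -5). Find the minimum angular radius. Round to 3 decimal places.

Call the three points A, B, C in the order given.
Side lengths²: AB² = 90, AC² = 13, BC² = 37.
Since AB² = 90 ≥ 37 + 13 = 50, the angle opposite AB is not acute, so the smallest enclosing circle has AB as diameter.
Centre = midpoint of AB = (-2.5, -5.5), r² = 90/4 = 22.5.
r = √(22.5) ≈ 4.743.

4.743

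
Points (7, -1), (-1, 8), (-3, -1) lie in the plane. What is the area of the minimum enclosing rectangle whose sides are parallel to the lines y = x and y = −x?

In coordinates u = x + y, v = x − y the rectangle is axis-aligned; the map (x,y)→(u,v) scales areas by 2.
u-values: 6, 7, -4; range = 7 − (-4) = 11.
v-values: 8, -9, -2; range = 8 − (-9) = 17.
Area = (11 × 17) / 2 = 93.5.

93.5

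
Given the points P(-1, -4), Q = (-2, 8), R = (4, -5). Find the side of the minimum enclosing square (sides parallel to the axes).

13

The bounding box has width 6 and height 13.
An axis-aligned square enclosing the set must have side ≥ max(width, height).
So the minimum side is max(6, 13) = 13.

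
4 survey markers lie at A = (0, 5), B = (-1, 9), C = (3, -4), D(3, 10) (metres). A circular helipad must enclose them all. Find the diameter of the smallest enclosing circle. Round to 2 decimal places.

The minimum enclosing circle of a finite set is fixed by two of the points (as a diameter) or three (as a circumcircle).
The minimum enclosing circle is determined by three boundary points: B, C, D.
Their circumcentre is (2.625, 3) with r² = 49.140625.
The farthest remaining point A is at distance² 10.890625 ≤ 49.140625.
Diameter = 2r = 2√(49.140625) ≈ 14.02.

14.02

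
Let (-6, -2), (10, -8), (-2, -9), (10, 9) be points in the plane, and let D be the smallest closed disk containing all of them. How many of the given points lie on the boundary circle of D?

2

The farthest pair is (-2, -9)–(10, 9) with squared distance 468. The circle on this segment as diameter has centre (4, 0) and r² = 468/4 = 117.
Check (-6, -2): distance² to centre = 104 ≤ 117, so it lies inside.
All remaining points lie in this disk, and no smaller disk contains both endpoints, so this is the minimum enclosing circle.
The points at distance exactly r from the centre are (-2, -9), (10, 9) — 2 points.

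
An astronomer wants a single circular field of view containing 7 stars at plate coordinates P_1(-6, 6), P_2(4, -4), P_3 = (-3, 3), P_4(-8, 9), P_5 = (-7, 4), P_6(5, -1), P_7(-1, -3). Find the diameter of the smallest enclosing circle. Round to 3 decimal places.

17.692

The minimum enclosing circle of a finite set is fixed by two of the points (as a diameter) or three (as a circumcircle).
The farthest pair is P_2–P_4 with squared distance 313. The circle on this segment as diameter has centre (-2, 2.5) and r² = 313/4 = 78.25.
Check P_1: distance² to centre = 28.25 ≤ 78.25, so it lies inside.
All remaining points lie in this disk, and no smaller disk contains both endpoints, so this is the minimum enclosing circle.
Diameter = 2r = 2√(78.25) ≈ 17.692.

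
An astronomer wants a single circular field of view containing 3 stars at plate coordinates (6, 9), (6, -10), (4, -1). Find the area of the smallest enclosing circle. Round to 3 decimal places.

283.529

Call the three points A, B, C in the order given.
Side lengths²: AB² = 361, AC² = 104, BC² = 85.
Since AB² = 361 ≥ 104 + 85 = 189, the angle opposite AB is not acute, so the smallest enclosing circle has AB as diameter.
Centre = midpoint of AB = (6, -0.5), r² = 361/4 = 90.25.
Area = π·r² = π·90.25 ≈ 283.529.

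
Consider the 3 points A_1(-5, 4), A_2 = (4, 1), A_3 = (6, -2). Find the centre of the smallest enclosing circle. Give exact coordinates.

Side lengths²: A_1A_2² = 90, A_1A_3² = 157, A_2A_3² = 13.
Since A_1A_3² = 157 ≥ 90 + 13 = 103, the angle opposite A_1A_3 is not acute, so the smallest enclosing circle has A_1A_3 as diameter.
Centre = midpoint of A_1A_3 = (0.5, 1), r² = 157/4 = 39.25.
Centre = (0.5, 1).

(0.5, 1)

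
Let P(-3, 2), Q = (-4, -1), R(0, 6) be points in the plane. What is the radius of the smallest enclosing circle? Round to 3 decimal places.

Side lengths²: PQ² = 10, PR² = 25, QR² = 65.
Since QR² = 65 ≥ 25 + 10 = 35, the angle opposite QR is not acute, so the smallest enclosing circle has QR as diameter.
Centre = midpoint of QR = (-2, 2.5), r² = 65/4 = 16.25.
r = √(16.25) ≈ 4.031.

4.031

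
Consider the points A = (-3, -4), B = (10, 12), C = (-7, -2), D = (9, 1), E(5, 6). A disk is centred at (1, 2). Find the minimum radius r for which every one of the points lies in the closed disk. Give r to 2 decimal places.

13.45

The required radius is the distance from (1, 2) to the farthest point.
Squared distances: 52, 181, 80, 65, 32.
Maximum is 181, attained at B.
r = √181 ≈ 13.45.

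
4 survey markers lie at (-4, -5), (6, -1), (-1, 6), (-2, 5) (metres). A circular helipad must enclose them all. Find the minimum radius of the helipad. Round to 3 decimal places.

6.202

A smallest enclosing disk is always determined by at most three of the input points on its boundary.
The minimum enclosing circle is determined by three boundary points: (-4, -5), (6, -1), (-1, 6).
Their circumcentre is (-1/7, -1/7) with r² = 1885/49.
The farthest remaining point (-2, 5) is at distance² 1465/49 ≤ 1885/49.
r = √(1885/49) ≈ 6.202.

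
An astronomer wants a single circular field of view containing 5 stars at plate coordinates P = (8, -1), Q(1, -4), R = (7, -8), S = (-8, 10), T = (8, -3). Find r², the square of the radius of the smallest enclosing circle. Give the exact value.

137.25

The farthest pair is R–S with squared distance 549. The circle on this segment as diameter has centre (-0.5, 1) and r² = 549/4 = 137.25.
Check P: distance² to centre = 76.25 ≤ 137.25, so it lies inside.
All remaining points lie in this disk, and no smaller disk contains both endpoints, so this is the minimum enclosing circle.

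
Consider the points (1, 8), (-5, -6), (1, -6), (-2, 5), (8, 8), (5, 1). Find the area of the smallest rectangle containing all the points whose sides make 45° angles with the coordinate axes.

189

In coordinates u = x + y, v = x − y the rectangle is axis-aligned; the map (x,y)→(u,v) scales areas by 2.
u-values: 9, -11, -5, 3, 16, 6; range = 16 − (-11) = 27.
v-values: -7, 1, 7, -7, 0, 4; range = 7 − (-7) = 14.
Area = (27 × 14) / 2 = 189.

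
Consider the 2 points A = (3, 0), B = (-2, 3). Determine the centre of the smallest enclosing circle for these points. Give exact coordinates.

The smallest circle enclosing two points has them as diameter endpoints.
Centre = midpoint = (0.5, 1.5); r² = |AB|²/4 = 34/4 = 8.5.
Centre = (0.5, 1.5).

(0.5, 1.5)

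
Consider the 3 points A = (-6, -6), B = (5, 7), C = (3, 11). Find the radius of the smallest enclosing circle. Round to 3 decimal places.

Side lengths²: AB² = 290, AC² = 370, BC² = 20.
Since AC² = 370 ≥ 290 + 20 = 310, the angle opposite AC is not acute, so the smallest enclosing circle has AC as diameter.
Centre = midpoint of AC = (-1.5, 2.5), r² = 370/4 = 92.5.
r = √(92.5) ≈ 9.618.

9.618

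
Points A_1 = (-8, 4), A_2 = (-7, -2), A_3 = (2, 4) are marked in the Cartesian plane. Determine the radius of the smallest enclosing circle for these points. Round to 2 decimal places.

5.48

Side lengths²: A_1A_2² = 37, A_1A_3² = 100, A_2A_3² = 117.
Since A_2A_3² = 117 < 100 + 37 = 137, the triangle is acute, so the smallest enclosing circle is the circumcircle.
Circumcentre = (-3, 1.75), r² = 30.0625.
r = √(30.0625) ≈ 5.48.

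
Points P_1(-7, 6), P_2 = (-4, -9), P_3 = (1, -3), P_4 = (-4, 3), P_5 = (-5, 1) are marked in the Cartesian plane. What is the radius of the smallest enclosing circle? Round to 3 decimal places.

By Welzl's lemma the MEC is supported by two points (diametrically opposite) or three points (on a circumcircle).
The farthest pair is P_1–P_2 with squared distance 234. The circle on this segment as diameter has centre (-5.5, -1.5) and r² = 234/4 = 58.5.
Check P_3: distance² to centre = 44.5 ≤ 58.5, so it lies inside.
All remaining points lie in this disk, and no smaller disk contains both endpoints, so this is the minimum enclosing circle.
r = √(58.5) ≈ 7.649.

7.649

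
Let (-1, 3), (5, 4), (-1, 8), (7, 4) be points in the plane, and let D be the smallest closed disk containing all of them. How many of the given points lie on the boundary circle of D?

The minimum enclosing circle of a finite set is fixed by two of the points (as a diameter) or three (as a circumcircle).
The minimum enclosing circle is determined by three boundary points: (-1, 3), (-1, 8), (7, 4).
Their circumcentre is (2.75, 5.5) with r² = 20.3125.
The farthest remaining point (5, 4) is at distance² 7.3125 ≤ 20.3125.
The points at distance exactly r from the centre are (-1, 3), (-1, 8), (7, 4) — 3 points.

3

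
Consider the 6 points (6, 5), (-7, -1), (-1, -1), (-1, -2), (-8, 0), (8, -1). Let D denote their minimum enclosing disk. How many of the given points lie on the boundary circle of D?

The minimum enclosing circle is determined by three boundary points: (6, 5), (-8, 0), (8, -1).
Their circumcentre is (1/94, -31/94) with r² = 283985/4418.
The farthest remaining point (-7, -1) is at distance² 219125/4418 ≤ 283985/4418.
The points at distance exactly r from the centre are (6, 5), (-8, 0), (8, -1) — 3 points.

3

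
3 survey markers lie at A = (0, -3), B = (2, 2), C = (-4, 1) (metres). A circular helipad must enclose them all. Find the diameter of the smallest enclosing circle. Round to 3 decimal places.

Side lengths²: AB² = 29, AC² = 32, BC² = 37.
Since BC² = 37 < 32 + 29 = 61, the triangle is acute, so the smallest enclosing circle is the circumcircle.
Circumcentre = (-11/14, 3/14), r² = 1073/98.
Diameter = 2r = 2√(1073/98) ≈ 6.618.

6.618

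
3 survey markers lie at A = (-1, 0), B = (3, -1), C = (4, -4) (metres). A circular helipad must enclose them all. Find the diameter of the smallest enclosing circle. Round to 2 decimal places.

6.40

Side lengths²: AB² = 17, AC² = 41, BC² = 10.
Since AC² = 41 ≥ 17 + 10 = 27, the angle opposite AC is not acute, so the smallest enclosing circle has AC as diameter.
Centre = midpoint of AC = (1.5, -2), r² = 41/4 = 10.25.
Diameter = 2r = 2√(10.25) ≈ 6.40.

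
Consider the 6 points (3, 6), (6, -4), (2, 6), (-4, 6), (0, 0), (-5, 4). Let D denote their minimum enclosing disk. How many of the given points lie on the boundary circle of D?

A smallest enclosing disk is always determined by at most three of the input points on its boundary.
The farthest pair is (6, -4)–(-4, 6) with squared distance 200. The circle on this segment as diameter has centre (1, 1) and r² = 200/4 = 50.
Check (3, 6): distance² to centre = 29 ≤ 50, so it lies inside.
All remaining points lie in this disk, and no smaller disk contains both endpoints, so this is the minimum enclosing circle.
The points at distance exactly r from the centre are (6, -4), (-4, 6) — 2 points.

2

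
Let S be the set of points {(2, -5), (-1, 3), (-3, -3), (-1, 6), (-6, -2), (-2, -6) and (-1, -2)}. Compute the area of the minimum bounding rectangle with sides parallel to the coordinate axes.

96

x ranges over [-6, 2], width 8.
y ranges over [-6, 6], height 12.
Area = 8 × 12 = 96.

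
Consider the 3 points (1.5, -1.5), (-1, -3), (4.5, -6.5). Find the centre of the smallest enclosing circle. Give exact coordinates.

(1.75, -4.75)

Call the three points A, B, C in the order given.
Side lengths²: AB² = 8.5, AC² = 34, BC² = 42.5.
Since BC² = 42.5 ≥ 34 + 8.5 = 42.5, the angle opposite BC is not acute, so the smallest enclosing circle has BC as diameter.
Centre = midpoint of BC = (1.75, -4.75), r² = 42.5/4 = 10.625.
Centre = (1.75, -4.75).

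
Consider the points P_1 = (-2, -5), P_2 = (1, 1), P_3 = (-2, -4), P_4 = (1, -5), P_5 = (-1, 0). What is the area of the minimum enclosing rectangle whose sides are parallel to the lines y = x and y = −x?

In coordinates u = x + y, v = x − y the rectangle is axis-aligned; the map (x,y)→(u,v) scales areas by 2.
u-values: -7, 2, -6, -4, -1; range = 2 − (-7) = 9.
v-values: 3, 0, 2, 6, -1; range = 6 − (-1) = 7.
Area = (9 × 7) / 2 = 31.5.

31.5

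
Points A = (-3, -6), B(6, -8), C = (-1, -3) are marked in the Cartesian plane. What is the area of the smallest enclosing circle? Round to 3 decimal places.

Side lengths²: AB² = 85, AC² = 13, BC² = 74.
Since AB² = 85 < 74 + 13 = 87, the triangle is acute, so the smallest enclosing circle is the circumcircle.
Circumcentre = (95/62, -425/62), r² = 40885/1922.
Area = π·r² = π·40885/1922 ≈ 66.828.

66.828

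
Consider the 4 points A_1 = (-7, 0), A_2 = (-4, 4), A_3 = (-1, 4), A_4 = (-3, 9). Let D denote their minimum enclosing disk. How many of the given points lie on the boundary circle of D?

2

The farthest pair is A_1–A_4 with squared distance 97. The circle on this segment as diameter has centre (-5, 4.5) and r² = 97/4 = 24.25.
Check A_2: distance² to centre = 1.25 ≤ 24.25, so it lies inside.
All remaining points lie in this disk, and no smaller disk contains both endpoints, so this is the minimum enclosing circle.
The points at distance exactly r from the centre are A_1, A_4 — 2 points.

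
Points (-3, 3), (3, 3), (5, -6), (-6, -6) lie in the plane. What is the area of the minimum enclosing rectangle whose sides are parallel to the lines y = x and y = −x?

153

In coordinates u = x + y, v = x − y the rectangle is axis-aligned; the map (x,y)→(u,v) scales areas by 2.
u-values: 0, 6, -1, -12; range = 6 − (-12) = 18.
v-values: -6, 0, 11, 0; range = 11 − (-6) = 17.
Area = (18 × 17) / 2 = 153.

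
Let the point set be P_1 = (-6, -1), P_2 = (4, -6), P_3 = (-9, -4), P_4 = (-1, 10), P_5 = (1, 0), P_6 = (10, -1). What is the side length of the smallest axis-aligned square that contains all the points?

The bounding box has width 19 and height 16.
An axis-aligned square enclosing the set must have side ≥ max(width, height).
So the minimum side is max(19, 16) = 19.

19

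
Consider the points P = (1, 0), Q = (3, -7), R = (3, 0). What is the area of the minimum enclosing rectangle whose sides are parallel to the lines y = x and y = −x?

31.5

In coordinates u = x + y, v = x − y the rectangle is axis-aligned; the map (x,y)→(u,v) scales areas by 2.
u-values: 1, -4, 3; range = 3 − (-4) = 7.
v-values: 1, 10, 3; range = 10 − 1 = 9.
Area = (7 × 9) / 2 = 31.5.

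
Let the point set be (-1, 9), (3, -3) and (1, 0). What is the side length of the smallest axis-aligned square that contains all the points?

The bounding box has width 4 and height 12.
An axis-aligned square enclosing the set must have side ≥ max(width, height).
So the minimum side is max(4, 12) = 12.

12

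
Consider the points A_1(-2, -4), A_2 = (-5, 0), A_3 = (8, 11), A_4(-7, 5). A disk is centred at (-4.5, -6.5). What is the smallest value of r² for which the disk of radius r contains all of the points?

462.5

The required radius is the distance from (-4.5, -6.5) to the farthest point.
Squared distances: 12.5, 42.5, 462.5, 138.5.
Maximum is 462.5, attained at A_3.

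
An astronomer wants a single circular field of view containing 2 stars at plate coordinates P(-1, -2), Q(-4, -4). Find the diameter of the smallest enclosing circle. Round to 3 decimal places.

The smallest circle enclosing two points has them as diameter endpoints.
Centre = midpoint = (-2.5, -3); r² = |PQ|²/4 = 13/4 = 3.25.
Diameter = 2r = 2√(3.25) ≈ 3.606.

3.606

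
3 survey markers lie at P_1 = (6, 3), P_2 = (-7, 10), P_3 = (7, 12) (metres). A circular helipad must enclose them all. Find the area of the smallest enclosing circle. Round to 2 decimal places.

Side lengths²: P_1P_2² = 218, P_1P_3² = 82, P_2P_3² = 200.
Since P_1P_2² = 218 < 200 + 82 = 282, the triangle is acute, so the smallest enclosing circle is the circumcircle.
Circumcentre = (25/62, 507/62), r² = 111725/1922.
Area = π·r² = π·111725/1922 ≈ 182.62.

182.62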